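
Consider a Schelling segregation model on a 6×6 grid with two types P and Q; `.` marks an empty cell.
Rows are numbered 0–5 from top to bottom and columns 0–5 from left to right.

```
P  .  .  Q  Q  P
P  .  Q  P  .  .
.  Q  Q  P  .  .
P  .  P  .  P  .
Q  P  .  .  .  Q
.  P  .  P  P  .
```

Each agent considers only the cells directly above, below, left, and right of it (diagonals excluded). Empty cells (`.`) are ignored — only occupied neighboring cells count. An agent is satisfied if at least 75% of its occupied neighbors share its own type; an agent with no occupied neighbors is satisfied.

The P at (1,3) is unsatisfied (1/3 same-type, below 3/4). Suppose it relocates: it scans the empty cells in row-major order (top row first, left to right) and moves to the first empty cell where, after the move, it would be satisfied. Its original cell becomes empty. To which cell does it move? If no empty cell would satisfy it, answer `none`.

(0,1)

Vacating (1,3). Empty cells in order:
  (0,1): 1/1 same-type → satisfied — stop here.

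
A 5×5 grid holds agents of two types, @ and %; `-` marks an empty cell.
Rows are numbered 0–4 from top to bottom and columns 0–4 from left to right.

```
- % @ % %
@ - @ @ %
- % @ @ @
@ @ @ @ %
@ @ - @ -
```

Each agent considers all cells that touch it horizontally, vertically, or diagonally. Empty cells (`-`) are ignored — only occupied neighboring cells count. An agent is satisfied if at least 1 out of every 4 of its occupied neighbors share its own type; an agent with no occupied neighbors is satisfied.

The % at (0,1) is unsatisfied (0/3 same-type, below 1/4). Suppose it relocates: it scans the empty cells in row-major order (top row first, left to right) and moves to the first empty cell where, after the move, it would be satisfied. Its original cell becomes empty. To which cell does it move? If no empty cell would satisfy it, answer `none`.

(2,0)

Vacating (0,1). Empty cells in order:
  (0,0): 0/1 same-type → still unsatisfied.
  (1,1): 1/5 same-type → still unsatisfied.
  (2,0): 1/4 same-type → satisfied — stop here.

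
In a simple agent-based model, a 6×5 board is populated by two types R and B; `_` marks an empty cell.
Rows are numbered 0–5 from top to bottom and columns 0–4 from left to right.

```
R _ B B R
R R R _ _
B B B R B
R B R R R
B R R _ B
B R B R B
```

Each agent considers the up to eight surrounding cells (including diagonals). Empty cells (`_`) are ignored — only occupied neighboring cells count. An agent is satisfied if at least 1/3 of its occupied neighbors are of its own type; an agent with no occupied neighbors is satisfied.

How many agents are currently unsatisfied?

7

(0,0)R 2/2 ok
(0,2)B 1/3 ok
(0,3)B 1/3 ok
(0,4)R 0/1 unhappy
(1,0)R 2/4 ok
(1,1)R 3/7 ok
(1,2)R 2/6 ok
(2,0)B 2/5 ok
(2,1)B 3/8 ok
(2,2)B 2/7 unhappy
(2,3)R 4/6 ok
(2,4)B 0/3 unhappy
(3,0)R 1/5 unhappy
(3,1)B 4/8 ok
(3,2)R 4/7 ok
(3,3)R 4/7 ok
(3,4)R 2/4 ok
(4,0)B 2/5 ok
(4,1)R 4/8 ok
(4,2)R 5/7 ok
(4,4)B 1/4 unhappy
(5,0)B 1/3 ok
(5,1)R 2/5 ok
(5,2)B 0/4 unhappy
(5,3)R 1/4 unhappy
(5,4)B 1/2 ok
Unsatisfied: (0,4), (2,2), (2,4), (3,0), (4,4), (5,2), (5,3) — 7 in total.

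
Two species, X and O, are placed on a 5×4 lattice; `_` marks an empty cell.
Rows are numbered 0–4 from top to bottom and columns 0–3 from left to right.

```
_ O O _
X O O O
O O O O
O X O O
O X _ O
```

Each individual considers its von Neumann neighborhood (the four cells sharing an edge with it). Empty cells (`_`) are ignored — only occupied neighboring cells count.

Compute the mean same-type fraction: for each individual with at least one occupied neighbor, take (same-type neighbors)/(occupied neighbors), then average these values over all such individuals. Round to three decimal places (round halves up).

0.750

Row 0: (0,1)O 2/2 · (0,2)O 2/2
Row 1: (1,0)X 0/2 · (1,1)O 3/4 · (1,2)O 4/4 · (1,3)O 2/2
Row 2: (2,0)O 2/3 · (2,1)O 3/4 · (2,2)O 4/4 · (2,3)O 3/3
Row 3: (3,0)O 2/3 · (3,1)X 1/4 · (3,2)O 2/3 · (3,3)O 3/3
Row 4: (4,0)O 1/2 · (4,1)X 1/2 · (4,3)O 1/1
Sum over 17 individuals: 2/2 + 2/2 + 0/2 + 3/4 + 4/4 + 2/2 + 2/3 + 3/4 + 4/4 + 3/3 + 2/3 + 1/4 + 2/3 + 3/3 + 1/2 + 1/2 + 1/1 = 51/4; mean = 51/4 ÷ 17 = 3/4 = 0.75 → 0.750.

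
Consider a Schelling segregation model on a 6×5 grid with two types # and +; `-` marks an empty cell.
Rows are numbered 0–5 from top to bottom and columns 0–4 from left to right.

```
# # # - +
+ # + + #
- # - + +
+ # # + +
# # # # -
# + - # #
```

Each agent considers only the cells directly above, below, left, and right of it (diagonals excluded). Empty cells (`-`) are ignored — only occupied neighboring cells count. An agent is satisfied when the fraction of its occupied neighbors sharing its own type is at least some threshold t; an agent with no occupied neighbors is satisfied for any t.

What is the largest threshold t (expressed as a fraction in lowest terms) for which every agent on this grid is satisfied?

(0,0)# 1/2
(0,1)# 3/3
(0,2)# 1/2
(0,4)+ 0/1
(1,0)+ 0/2
(1,1)# 2/4
(1,2)+ 1/3
(1,3)+ 2/3
(1,4)# 0/3
(2,1)# 2/2
(2,3)+ 3/3
(2,4)+ 2/3
(3,0)+ 0/2
(3,1)# 3/4
(3,2)# 2/3
(3,3)+ 2/4
(3,4)+ 2/2
(4,0)# 2/3
(4,1)# 3/4
(4,2)# 3/3
(4,3)# 2/3
(5,0)# 1/2
(5,1)+ 0/2
(5,3)# 2/2
(5,4)# 1/1
The smallest same-type fraction is 0/1 at (0,4), which reduces to 0/1. Any threshold above that leaves this agent unsatisfied.

0/1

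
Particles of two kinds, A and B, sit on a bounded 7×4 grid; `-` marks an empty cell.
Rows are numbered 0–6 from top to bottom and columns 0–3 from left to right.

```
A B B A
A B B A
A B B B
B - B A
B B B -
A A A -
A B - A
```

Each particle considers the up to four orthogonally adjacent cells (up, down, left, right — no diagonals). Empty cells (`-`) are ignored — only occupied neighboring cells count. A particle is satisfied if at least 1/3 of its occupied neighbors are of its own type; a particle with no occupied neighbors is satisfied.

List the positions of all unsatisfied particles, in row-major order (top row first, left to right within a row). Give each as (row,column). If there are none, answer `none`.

Row 0: (0,0)A 1/2 ok · (0,1)B 2/3 ok · (0,2)B 2/3 ok · (0,3)A 1/2 ok
Row 1: (1,0)A 2/3 ok · (1,1)B 3/4 ok · (1,2)B 3/4 ok · (1,3)A 1/3 ok
Row 2: (2,0)A 1/3 ok · (2,1)B 2/3 ok · (2,2)B 4/4 ok · (2,3)B 1/3 ok
Row 3: (3,0)B 1/2 ok · (3,2)B 2/3 ok · (3,3)A 0/2 unhappy
Row 4: (4,0)B 2/3 ok · (4,1)B 2/3 ok · (4,2)B 2/3 ok
Row 5: (5,0)A 2/3 ok · (5,1)A 2/4 ok · (5,2)A 1/2 ok
Row 6: (6,0)A 1/2 ok · (6,1)B 0/2 unhappy · (6,3)A 0/0 ok

(3,3), (6,1)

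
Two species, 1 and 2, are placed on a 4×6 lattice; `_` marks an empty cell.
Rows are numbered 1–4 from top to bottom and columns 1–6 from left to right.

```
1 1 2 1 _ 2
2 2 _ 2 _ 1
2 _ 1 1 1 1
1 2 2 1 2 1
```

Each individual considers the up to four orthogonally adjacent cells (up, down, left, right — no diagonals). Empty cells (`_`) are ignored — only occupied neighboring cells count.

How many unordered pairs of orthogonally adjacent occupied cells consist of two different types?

14

Scan each occupied cell's neighbors to the right and below so each pair is counted once.
From row 1: 6 unlike of 7 pairs (running 6/7).
From row 2: 1 unlike of 4 pairs (running 7/11).
From row 3: 3 unlike of 8 pairs (running 10/19).
From row 4: 4 unlike of 5 pairs (running 14/24).
Total adjacent occupied pairs: 24; unlike-type pairs: 14.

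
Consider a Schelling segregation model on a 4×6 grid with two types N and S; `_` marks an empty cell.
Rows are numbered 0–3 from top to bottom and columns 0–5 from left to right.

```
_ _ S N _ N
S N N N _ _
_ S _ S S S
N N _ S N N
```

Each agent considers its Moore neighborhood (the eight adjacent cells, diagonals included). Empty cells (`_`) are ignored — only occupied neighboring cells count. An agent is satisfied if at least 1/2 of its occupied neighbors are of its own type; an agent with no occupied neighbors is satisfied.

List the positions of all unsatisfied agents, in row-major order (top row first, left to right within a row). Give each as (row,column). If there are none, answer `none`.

Row 0: (0,2)S 0/4 not · (0,3)N 2/3 satisfied · (0,5)N 0/0 satisfied
Row 1: (1,0)S 1/2 satisfied · (1,1)N 1/4 not · (1,2)N 3/6 satisfied · (1,3)N 2/5 not
Row 2: (2,1)S 1/5 not · (2,3)S 2/5 not · (2,4)S 3/6 satisfied · (2,5)S 1/3 not
Row 3: (3,0)N 1/2 satisfied · (3,1)N 1/2 satisfied · (3,3)S 2/3 satisfied · (3,4)N 1/5 not · (3,5)N 1/3 not

(0,2), (1,1), (1,3), (2,1), (2,3), (2,5), (3,4), (3,5)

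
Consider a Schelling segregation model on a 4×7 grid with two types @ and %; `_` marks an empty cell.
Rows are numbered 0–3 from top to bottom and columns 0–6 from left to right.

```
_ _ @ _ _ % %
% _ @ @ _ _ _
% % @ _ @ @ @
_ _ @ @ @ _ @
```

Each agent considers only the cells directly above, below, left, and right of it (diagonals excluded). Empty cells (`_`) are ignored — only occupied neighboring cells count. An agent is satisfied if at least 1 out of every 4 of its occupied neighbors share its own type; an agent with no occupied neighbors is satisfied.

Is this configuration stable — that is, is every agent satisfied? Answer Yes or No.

Yes

(0,2)@ 1/1 ✓
(0,5)% 1/1 ✓
(0,6)% 1/1 ✓
(1,0)% 1/1 ✓
(1,2)@ 3/3 ✓
(1,3)@ 1/1 ✓
(2,0)% 2/2 ✓
(2,1)% 1/2 ✓
(2,2)@ 2/3 ✓
(2,4)@ 2/2 ✓
(2,5)@ 2/2 ✓
(2,6)@ 2/2 ✓
(3,2)@ 2/2 ✓
(3,3)@ 2/2 ✓
(3,4)@ 2/2 ✓
(3,6)@ 1/1 ✓
All meet the threshold, so the configuration is stable.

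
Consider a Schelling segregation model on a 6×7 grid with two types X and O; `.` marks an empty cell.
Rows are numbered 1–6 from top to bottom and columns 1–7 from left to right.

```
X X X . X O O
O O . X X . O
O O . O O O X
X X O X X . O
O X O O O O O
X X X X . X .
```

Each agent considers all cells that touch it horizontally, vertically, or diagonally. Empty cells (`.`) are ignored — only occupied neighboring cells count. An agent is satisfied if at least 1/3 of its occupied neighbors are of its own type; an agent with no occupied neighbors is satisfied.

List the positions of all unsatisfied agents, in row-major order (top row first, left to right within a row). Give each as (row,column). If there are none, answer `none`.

(3,7), (4,2), (4,4), (4,5), (5,1), (5,3), (6,4), (6,6)

(1,1)X 1/3 satisfied
(1,2)X 2/4 satisfied
(1,3)X 2/3 satisfied
(1,5)X 2/3 satisfied
(1,6)O 2/4 satisfied
(1,7)O 2/2 satisfied
(2,1)O 3/5 satisfied
(2,2)O 3/6 satisfied
(2,4)X 3/5 satisfied
(2,5)X 2/6 satisfied
(2,7)O 3/4 satisfied
(3,1)O 3/5 satisfied
(3,2)O 4/6 satisfied
(3,4)O 2/6 satisfied
(3,5)O 2/6 satisfied
(3,6)O 3/6 satisfied
(3,7)X 0/3 not
(4,1)X 2/5 satisfied
(4,2)X 2/7 not
(4,3)O 4/7 satisfied
(4,4)X 1/7 not
(4,5)X 1/7 not
(4,7)O 3/4 satisfied
(5,1)O 0/5 not
(5,2)X 5/8 satisfied
(5,3)O 2/8 not
(5,4)O 3/7 satisfied
(5,5)O 2/6 satisfied
(5,6)O 3/5 satisfied
(5,7)O 2/3 satisfied
(6,1)X 2/3 satisfied
(6,2)X 3/5 satisfied
(6,3)X 3/5 satisfied
(6,4)X 1/4 not
(6,6)X 0/3 not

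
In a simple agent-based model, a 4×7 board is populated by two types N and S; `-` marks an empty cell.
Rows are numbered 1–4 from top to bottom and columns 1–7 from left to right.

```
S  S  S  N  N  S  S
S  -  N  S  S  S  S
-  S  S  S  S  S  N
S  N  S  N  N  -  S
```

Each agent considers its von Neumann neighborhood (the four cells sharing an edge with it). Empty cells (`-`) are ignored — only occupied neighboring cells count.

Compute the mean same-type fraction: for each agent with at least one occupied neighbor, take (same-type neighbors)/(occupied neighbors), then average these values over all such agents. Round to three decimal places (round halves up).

Row 1: (1,1)S 2/2 · (1,2)S 2/2 · (1,3)S 1/3 · (1,4)N 1/3 · (1,5)N 1/3 · (1,6)S 2/3 · (1,7)S 2/2
Row 2: (2,1)S 1/1 · (2,3)N 0/3 · (2,4)S 2/4 · (2,5)S 3/4 · (2,6)S 4/4 · (2,7)S 2/3
Row 3: (3,2)S 1/2 · (3,3)S 3/4 · (3,4)S 3/4 · (3,5)S 3/4 · (3,6)S 2/3 · (3,7)N 0/3
Row 4: (4,1)S 0/1 · (4,2)N 0/3 · (4,3)S 1/3 · (4,4)N 1/3 · (4,5)N 1/2 · (4,7)S 0/1
Sum over 25 agents: 2/2 + 2/2 + 1/3 + 1/3 + 1/3 + 2/3 + 2/2 + 1/1 + 0/3 + 2/4 + 3/4 + 4/4 + 2/3 + 1/2 + 3/4 + 3/4 + 3/4 + 2/3 + 0/3 + 0/1 + 0/3 + 1/3 + 1/3 + 1/2 + 0/1 = 79/6; mean = 79/6 ÷ 25 = 79/150 = 0.526666… → 0.527.

0.527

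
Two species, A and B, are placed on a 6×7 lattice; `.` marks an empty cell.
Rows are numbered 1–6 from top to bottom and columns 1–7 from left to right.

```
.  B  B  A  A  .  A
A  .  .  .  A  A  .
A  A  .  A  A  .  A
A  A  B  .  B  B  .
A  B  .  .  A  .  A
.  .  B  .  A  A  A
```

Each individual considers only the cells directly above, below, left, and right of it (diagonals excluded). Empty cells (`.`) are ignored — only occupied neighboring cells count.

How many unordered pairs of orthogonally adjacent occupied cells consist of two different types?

Scan each occupied cell's neighbors to the right and below so each pair is counted once.
From row 1: 1 unlike of 4 pairs (running 1/4).
From row 2: 0 unlike of 3 pairs (running 1/7).
From row 3: 1 unlike of 5 pairs (running 2/12).
From row 4: 3 unlike of 6 pairs (running 5/18).
From row 5: 1 unlike of 3 pairs (running 6/21).
From row 6: 0 unlike of 2 pairs (running 6/23).
Total adjacent occupied pairs: 23; unlike-type pairs: 6.

6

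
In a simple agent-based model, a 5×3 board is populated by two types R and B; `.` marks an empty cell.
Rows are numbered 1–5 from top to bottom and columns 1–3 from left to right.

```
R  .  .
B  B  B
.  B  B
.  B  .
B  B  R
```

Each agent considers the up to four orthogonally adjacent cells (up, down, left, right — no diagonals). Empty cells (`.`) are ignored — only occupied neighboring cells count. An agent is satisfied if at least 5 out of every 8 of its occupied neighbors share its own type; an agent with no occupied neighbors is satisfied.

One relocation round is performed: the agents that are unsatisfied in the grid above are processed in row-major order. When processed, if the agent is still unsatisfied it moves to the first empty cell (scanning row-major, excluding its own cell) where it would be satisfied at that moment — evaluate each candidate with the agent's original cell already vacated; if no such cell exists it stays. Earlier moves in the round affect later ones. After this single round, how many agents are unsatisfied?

Initially unsatisfied (in order): (1,1), (2,1), (5,3).
  (1,1): no empty cell satisfies it; stays.
  (2,1) → (1,3).
  (5,3): no empty cell satisfies it; stays.
Resulting grid:
R . B
. B B
. B B
. B .
B B R
Unsatisfied now: (5,3).

1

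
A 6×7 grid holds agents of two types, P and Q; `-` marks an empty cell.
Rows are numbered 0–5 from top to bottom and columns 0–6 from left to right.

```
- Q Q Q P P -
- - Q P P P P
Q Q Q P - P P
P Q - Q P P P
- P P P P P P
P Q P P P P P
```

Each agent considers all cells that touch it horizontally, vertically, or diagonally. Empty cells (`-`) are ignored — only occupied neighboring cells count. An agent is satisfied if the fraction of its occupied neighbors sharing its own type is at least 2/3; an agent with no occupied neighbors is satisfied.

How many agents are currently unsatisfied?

9

(0,1)Q 2/2 ok
(0,2)Q 3/4 ok
(0,3)Q 2/5 unhappy
(0,4)P 4/5 ok
(0,5)P 4/4 ok
(1,2)Q 5/7 ok
(1,3)P 3/7 unhappy
(1,4)P 6/7 ok
(1,5)P 6/6 ok
(1,6)P 4/4 ok
(2,0)Q 2/3 ok
(2,1)Q 4/5 ok
(2,2)Q 4/6 ok
(2,3)P 3/6 unhappy
(2,5)P 7/7 ok
(2,6)P 5/5 ok
(3,0)P 1/4 unhappy
(3,1)Q 3/6 unhappy
(3,3)Q 1/6 unhappy
(3,4)P 6/7 ok
(3,5)P 7/7 ok
(3,6)P 5/5 ok
(4,1)P 4/6 ok
(4,2)P 4/7 unhappy
(4,3)P 6/7 ok
(4,4)P 7/8 ok
(4,5)P 8/8 ok
(4,6)P 5/5 ok
(5,0)P 1/2 unhappy
(5,1)Q 0/4 unhappy
(5,2)P 4/5 ok
(5,3)P 5/5 ok
(5,4)P 5/5 ok
(5,5)P 5/5 ok
(5,6)P 3/3 ok
Unsatisfied: (0,3), (1,3), (2,3), (3,0), (3,1), (3,3), (4,2), (5,0), (5,1) — 9 in total.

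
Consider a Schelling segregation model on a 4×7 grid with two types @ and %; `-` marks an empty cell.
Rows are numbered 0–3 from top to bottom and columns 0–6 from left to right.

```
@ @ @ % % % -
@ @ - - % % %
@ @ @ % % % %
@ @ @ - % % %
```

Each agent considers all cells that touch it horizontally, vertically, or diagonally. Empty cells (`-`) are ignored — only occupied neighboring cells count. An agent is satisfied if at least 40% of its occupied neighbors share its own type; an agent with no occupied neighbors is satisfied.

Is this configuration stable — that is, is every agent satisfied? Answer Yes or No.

Yes

(0,0)@ 3/3 satisfied
(0,1)@ 4/4 satisfied
(0,2)@ 2/3 satisfied
(0,3)% 2/3 satisfied
(0,4)% 4/4 satisfied
(0,5)% 4/4 satisfied
(1,0)@ 5/5 satisfied
(1,1)@ 7/7 satisfied
(1,4)% 7/7 satisfied
(1,5)% 7/7 satisfied
(1,6)% 4/4 satisfied
(2,0)@ 5/5 satisfied
(2,1)@ 7/7 satisfied
(2,2)@ 4/5 satisfied
(2,3)% 3/5 satisfied
(2,4)% 6/6 satisfied
(2,5)% 8/8 satisfied
(2,6)% 5/5 satisfied
(3,0)@ 3/3 satisfied
(3,1)@ 5/5 satisfied
(3,2)@ 3/4 satisfied
(3,4)% 4/4 satisfied
(3,5)% 5/5 satisfied
(3,6)% 3/3 satisfied
All meet the threshold, so the configuration is stable.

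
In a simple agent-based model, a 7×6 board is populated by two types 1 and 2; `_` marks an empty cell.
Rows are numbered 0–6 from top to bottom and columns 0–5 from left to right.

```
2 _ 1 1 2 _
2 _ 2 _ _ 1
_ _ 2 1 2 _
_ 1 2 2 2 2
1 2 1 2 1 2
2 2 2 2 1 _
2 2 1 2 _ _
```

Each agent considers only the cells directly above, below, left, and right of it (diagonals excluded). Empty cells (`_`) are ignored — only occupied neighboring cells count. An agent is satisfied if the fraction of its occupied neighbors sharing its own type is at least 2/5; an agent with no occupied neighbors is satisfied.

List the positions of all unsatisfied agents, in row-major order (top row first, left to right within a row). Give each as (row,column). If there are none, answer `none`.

Row 0: (0,0)2 1/1 ✓ · (0,2)1 1/2 ✓ · (0,3)1 1/2 ✓ · (0,4)2 0/1 ✗
Row 1: (1,0)2 1/1 ✓ · (1,2)2 1/2 ✓ · (1,5)1 0/0 ✓
Row 2: (2,2)2 2/3 ✓ · (2,3)1 0/3 ✗ · (2,4)2 1/2 ✓
Row 3: (3,1)1 0/2 ✗ · (3,2)2 2/4 ✓ · (3,3)2 3/4 ✓ · (3,4)2 3/4 ✓ · (3,5)2 2/2 ✓
Row 4: (4,0)1 0/2 ✗ · (4,1)2 1/4 ✗ · (4,2)1 0/4 ✗ · (4,3)2 2/4 ✓ · (4,4)1 1/4 ✗ · (4,5)2 1/2 ✓
Row 5: (5,0)2 2/3 ✓ · (5,1)2 4/4 ✓ · (5,2)2 2/4 ✓ · (5,3)2 3/4 ✓ · (5,4)1 1/2 ✓
Row 6: (6,0)2 2/2 ✓ · (6,1)2 2/3 ✓ · (6,2)1 0/3 ✗ · (6,3)2 1/2 ✓

(0,4), (2,3), (3,1), (4,0), (4,1), (4,2), (4,4), (6,2)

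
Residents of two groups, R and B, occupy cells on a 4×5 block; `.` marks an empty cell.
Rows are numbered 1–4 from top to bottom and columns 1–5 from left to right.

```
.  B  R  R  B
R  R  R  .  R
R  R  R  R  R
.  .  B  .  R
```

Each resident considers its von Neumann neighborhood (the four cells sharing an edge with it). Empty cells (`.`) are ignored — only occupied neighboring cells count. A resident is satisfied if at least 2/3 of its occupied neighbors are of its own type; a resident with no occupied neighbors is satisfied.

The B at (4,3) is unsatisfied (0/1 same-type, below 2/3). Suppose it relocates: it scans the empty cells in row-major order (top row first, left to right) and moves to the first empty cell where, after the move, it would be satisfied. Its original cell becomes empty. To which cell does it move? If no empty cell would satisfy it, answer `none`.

Vacating (4,3). Empty cells in order:
  (1,1): 1/2 same-type → still unsatisfied.
  (2,4): 0/4 same-type → still unsatisfied.
  (4,1): 0/1 same-type → still unsatisfied.
  (4,2): 0/1 same-type → still unsatisfied.
  (4,4): 0/2 same-type → still unsatisfied.

none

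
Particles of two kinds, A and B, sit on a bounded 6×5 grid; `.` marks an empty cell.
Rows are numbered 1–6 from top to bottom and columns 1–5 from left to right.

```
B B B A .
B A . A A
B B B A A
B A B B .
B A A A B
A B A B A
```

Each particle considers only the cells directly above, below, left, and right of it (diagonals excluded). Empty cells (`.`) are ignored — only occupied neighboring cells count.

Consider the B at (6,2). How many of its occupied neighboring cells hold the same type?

0

Occupied neighbors of (6,2): (5,2)=A, (6,1)=A, (6,3)=A.
Same type (B): 0 of 3.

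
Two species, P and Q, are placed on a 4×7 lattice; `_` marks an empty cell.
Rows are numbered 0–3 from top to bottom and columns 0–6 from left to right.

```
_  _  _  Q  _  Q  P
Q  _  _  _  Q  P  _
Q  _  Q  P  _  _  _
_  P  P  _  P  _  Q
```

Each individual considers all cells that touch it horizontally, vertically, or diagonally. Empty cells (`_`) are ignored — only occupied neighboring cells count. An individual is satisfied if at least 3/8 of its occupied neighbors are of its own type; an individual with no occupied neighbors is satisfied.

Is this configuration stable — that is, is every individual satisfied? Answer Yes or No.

No

(0,3)Q 1/1 satisfied
(0,5)Q 1/3 not
(0,6)P 1/2 satisfied
(1,0)Q 1/1 satisfied
(1,4)Q 2/4 satisfied
(1,5)P 1/3 not
(2,0)Q 1/2 satisfied
(2,2)Q 0/3 not
(2,3)P 2/4 satisfied
(3,1)P 1/3 not
(3,2)P 2/3 satisfied
(3,4)P 1/1 satisfied
(3,6)Q 0/0 satisfied
For instance (0,5) has only 1/3 same-type neighbors, below 3/8.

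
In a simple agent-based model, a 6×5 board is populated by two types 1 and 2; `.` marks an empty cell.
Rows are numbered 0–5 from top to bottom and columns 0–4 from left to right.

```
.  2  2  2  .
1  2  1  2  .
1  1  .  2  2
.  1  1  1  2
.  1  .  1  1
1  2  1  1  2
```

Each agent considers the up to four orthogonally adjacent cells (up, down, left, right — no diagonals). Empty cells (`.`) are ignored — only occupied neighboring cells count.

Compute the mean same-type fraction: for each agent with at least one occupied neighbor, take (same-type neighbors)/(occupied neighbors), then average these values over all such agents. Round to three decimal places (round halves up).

Row 0: (0,1)2 2/2 · (0,2)2 2/3 · (0,3)2 2/2
Row 1: (1,0)1 1/2 · (1,1)2 1/4 · (1,2)1 0/3 · (1,3)2 2/3
Row 2: (2,0)1 2/2 · (2,1)1 2/3 · (2,3)2 2/3 · (2,4)2 2/2
Row 3: (3,1)1 3/3 · (3,2)1 2/2 · (3,3)1 2/4 · (3,4)2 1/3
Row 4: (4,1)1 1/2 · (4,3)1 3/3 · (4,4)1 1/3
Row 5: (5,0)1 0/1 · (5,1)2 0/3 · (5,2)1 1/2 · (5,3)1 2/3 · (5,4)2 0/2
Sum over 23 agents: 2/2 + 2/3 + 2/2 + 1/2 + 1/4 + 0/3 + 2/3 + 2/2 + 2/3 + 2/3 + 2/2 + 3/3 + 2/2 + 2/4 + 1/3 + 1/2 + 3/3 + 1/3 + 0/1 + 0/3 + 1/2 + 2/3 + 0/2 = 53/4; mean = 53/4 ÷ 23 = 53/92 = 0.576086… → 0.576.

0.576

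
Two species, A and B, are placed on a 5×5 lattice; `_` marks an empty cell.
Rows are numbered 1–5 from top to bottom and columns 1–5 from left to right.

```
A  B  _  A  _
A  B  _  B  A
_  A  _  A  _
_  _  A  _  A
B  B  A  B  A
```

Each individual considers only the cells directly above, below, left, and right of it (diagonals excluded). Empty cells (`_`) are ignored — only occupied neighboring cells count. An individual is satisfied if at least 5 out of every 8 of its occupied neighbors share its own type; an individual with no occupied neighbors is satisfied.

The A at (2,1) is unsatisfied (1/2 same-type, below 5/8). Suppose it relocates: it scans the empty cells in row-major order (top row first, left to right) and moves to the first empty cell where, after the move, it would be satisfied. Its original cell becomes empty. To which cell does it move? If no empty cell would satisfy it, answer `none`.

(1,5)

Vacating (2,1). Empty cells in order:
  (1,3): 1/2 same-type → still unsatisfied.
  (1,5): 2/2 same-type → satisfied — stop here.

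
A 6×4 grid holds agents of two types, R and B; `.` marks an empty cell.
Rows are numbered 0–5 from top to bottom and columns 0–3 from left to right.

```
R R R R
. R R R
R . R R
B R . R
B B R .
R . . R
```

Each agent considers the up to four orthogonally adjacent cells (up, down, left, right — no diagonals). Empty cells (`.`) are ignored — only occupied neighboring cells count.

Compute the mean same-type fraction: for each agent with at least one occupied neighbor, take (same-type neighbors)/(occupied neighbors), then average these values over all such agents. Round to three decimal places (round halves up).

0.667

(0,0)R 1/1
(0,1)R 3/3
(0,2)R 3/3
(0,3)R 2/2
(1,1)R 2/2
(1,2)R 4/4
(1,3)R 3/3
(2,0)R 0/1
(2,2)R 2/2
(2,3)R 3/3
(3,0)B 1/3
(3,1)R 0/2
(3,3)R 1/1
(4,0)B 2/3
(4,1)B 1/3
(4,2)R 0/1
(5,0)R 0/1
(5,3)R — no occupied neighbors
Sum over 17 agents: 1/1 + 3/3 + 3/3 + 2/2 + 2/2 + 4/4 + 3/3 + 0/1 + 2/2 + 3/3 + 1/3 + 0/2 + 1/1 + 2/3 + 1/3 + 0/1 + 0/1 = 34/3; mean = 34/3 ÷ 17 = 2/3 = 0.666666… → 0.667.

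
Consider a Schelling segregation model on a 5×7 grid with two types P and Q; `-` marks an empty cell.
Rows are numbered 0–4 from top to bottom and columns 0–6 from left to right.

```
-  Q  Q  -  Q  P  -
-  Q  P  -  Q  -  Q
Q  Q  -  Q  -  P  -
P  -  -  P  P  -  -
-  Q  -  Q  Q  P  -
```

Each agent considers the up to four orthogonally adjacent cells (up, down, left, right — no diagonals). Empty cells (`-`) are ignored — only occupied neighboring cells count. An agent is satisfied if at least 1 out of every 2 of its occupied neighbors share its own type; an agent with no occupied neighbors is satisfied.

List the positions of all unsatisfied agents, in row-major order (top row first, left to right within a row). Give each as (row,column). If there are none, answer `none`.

(0,5), (1,2), (2,3), (3,0), (3,3), (4,4), (4,5)

(0,1)Q 2/2 ok
(0,2)Q 1/2 ok
(0,4)Q 1/2 ok
(0,5)P 0/1 unhappy
(1,1)Q 2/3 ok
(1,2)P 0/2 unhappy
(1,4)Q 1/1 ok
(1,6)Q 0/0 ok
(2,0)Q 1/2 ok
(2,1)Q 2/2 ok
(2,3)Q 0/1 unhappy
(2,5)P 0/0 ok
(3,0)P 0/1 unhappy
(3,3)P 1/3 unhappy
(3,4)P 1/2 ok
(4,1)Q 0/0 ok
(4,3)Q 1/2 ok
(4,4)Q 1/3 unhappy
(4,5)P 0/1 unhappy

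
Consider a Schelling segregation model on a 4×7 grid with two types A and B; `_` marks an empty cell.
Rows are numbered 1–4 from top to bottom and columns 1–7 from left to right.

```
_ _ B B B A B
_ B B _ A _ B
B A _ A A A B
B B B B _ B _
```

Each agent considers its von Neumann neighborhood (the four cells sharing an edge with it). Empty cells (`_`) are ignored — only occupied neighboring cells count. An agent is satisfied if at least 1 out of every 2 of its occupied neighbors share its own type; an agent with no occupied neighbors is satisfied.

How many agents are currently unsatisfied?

5

(1,3)B 2/2 ok
(1,4)B 2/2 ok
(1,5)B 1/3 unhappy
(1,6)A 0/2 unhappy
(1,7)B 1/2 ok
(2,2)B 1/2 ok
(2,3)B 2/2 ok
(2,5)A 1/2 ok
(2,7)B 2/2 ok
(3,1)B 1/2 ok
(3,2)A 0/3 unhappy
(3,4)A 1/2 ok
(3,5)A 3/3 ok
(3,6)A 1/3 unhappy
(3,7)B 1/2 ok
(4,1)B 2/2 ok
(4,2)B 2/3 ok
(4,3)B 2/2 ok
(4,4)B 1/2 ok
(4,6)B 0/1 unhappy
Unsatisfied: (1,5), (1,6), (3,2), (3,6), (4,6) — 5 in total.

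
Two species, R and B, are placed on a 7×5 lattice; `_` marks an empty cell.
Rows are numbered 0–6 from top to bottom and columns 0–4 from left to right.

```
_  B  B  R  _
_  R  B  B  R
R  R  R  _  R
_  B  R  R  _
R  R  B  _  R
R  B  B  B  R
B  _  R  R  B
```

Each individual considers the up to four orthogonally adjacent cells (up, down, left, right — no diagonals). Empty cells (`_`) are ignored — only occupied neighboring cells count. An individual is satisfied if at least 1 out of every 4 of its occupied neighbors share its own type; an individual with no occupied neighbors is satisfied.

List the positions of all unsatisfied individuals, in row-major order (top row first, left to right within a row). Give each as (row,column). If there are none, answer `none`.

Row 0: (0,1)B 1/2 ok · (0,2)B 2/3 ok · (0,3)R 0/2 unhappy
Row 1: (1,1)R 1/3 ok · (1,2)B 2/4 ok · (1,3)B 1/3 ok · (1,4)R 1/2 ok
Row 2: (2,0)R 1/1 ok · (2,1)R 3/4 ok · (2,2)R 2/3 ok · (2,4)R 1/1 ok
Row 3: (3,1)B 0/3 unhappy · (3,2)R 2/4 ok · (3,3)R 1/1 ok
Row 4: (4,0)R 2/2 ok · (4,1)R 1/4 ok · (4,2)B 1/3 ok · (4,4)R 1/1 ok
Row 5: (5,0)R 1/3 ok · (5,1)B 1/3 ok · (5,2)B 3/4 ok · (5,3)B 1/3 ok · (5,4)R 1/3 ok
Row 6: (6,0)B 0/1 unhappy · (6,2)R 1/2 ok · (6,3)R 1/3 ok · (6,4)B 0/2 unhappy

(0,3), (3,1), (6,0), (6,4)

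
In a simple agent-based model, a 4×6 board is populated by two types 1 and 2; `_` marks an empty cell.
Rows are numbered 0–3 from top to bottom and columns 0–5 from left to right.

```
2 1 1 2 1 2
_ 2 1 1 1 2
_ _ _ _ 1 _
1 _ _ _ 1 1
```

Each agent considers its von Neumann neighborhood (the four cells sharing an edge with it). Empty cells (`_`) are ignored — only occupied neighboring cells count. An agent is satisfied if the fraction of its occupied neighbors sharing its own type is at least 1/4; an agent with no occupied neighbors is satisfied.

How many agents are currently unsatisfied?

(0,0)2 0/1 unhappy
(0,1)1 1/3 ok
(0,2)1 2/3 ok
(0,3)2 0/3 unhappy
(0,4)1 1/3 ok
(0,5)2 1/2 ok
(1,1)2 0/2 unhappy
(1,2)1 2/3 ok
(1,3)1 2/3 ok
(1,4)1 3/4 ok
(1,5)2 1/2 ok
(2,4)1 2/2 ok
(3,0)1 0/0 ok
(3,4)1 2/2 ok
(3,5)1 1/1 ok
Unsatisfied: (0,0), (0,3), (1,1) — 3 in total.

3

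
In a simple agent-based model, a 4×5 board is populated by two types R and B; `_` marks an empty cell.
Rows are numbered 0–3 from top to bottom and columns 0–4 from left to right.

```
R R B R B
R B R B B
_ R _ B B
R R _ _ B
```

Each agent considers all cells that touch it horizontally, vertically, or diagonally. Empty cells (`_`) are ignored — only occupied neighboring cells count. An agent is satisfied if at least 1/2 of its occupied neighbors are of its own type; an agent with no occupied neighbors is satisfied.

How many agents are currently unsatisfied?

4

Row 0: (0,0)R 2/3 ✓ · (0,1)R 3/5 ✓ · (0,2)B 2/5 ✗ · (0,3)R 1/5 ✗ · (0,4)B 2/3 ✓
Row 1: (1,0)R 3/4 ✓ · (1,1)B 1/6 ✗ · (1,2)R 3/7 ✗ · (1,3)B 5/7 ✓ · (1,4)B 4/5 ✓
Row 2: (2,1)R 4/5 ✓ · (2,3)B 4/5 ✓ · (2,4)B 4/4 ✓
Row 3: (3,0)R 2/2 ✓ · (3,1)R 2/2 ✓ · (3,4)B 2/2 ✓
Unsatisfied: (0,2), (0,3), (1,1), (1,2) — 4 in total.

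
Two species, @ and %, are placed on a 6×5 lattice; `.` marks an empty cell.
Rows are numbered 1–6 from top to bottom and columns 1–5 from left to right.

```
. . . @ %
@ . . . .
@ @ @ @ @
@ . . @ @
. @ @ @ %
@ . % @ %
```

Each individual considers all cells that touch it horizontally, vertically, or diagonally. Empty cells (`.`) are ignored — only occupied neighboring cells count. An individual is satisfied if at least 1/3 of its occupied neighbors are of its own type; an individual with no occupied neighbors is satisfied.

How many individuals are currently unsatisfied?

4

Row 1: (1,4)@ 0/1 ✗ · (1,5)% 0/1 ✗
Row 2: (2,1)@ 2/2 ✓
Row 3: (3,1)@ 3/3 ✓ · (3,2)@ 4/4 ✓ · (3,3)@ 3/3 ✓ · (3,4)@ 4/4 ✓ · (3,5)@ 3/3 ✓
Row 4: (4,1)@ 3/3 ✓ · (4,4)@ 6/7 ✓ · (4,5)@ 4/5 ✓
Row 5: (5,2)@ 3/4 ✓ · (5,3)@ 4/5 ✓ · (5,4)@ 4/7 ✓ · (5,5)% 1/5 ✗
Row 6: (6,1)@ 1/1 ✓ · (6,3)% 0/4 ✗ · (6,4)@ 2/5 ✓ · (6,5)% 1/3 ✓
Unsatisfied: (1,4), (1,5), (5,5), (6,3) — 4 in total.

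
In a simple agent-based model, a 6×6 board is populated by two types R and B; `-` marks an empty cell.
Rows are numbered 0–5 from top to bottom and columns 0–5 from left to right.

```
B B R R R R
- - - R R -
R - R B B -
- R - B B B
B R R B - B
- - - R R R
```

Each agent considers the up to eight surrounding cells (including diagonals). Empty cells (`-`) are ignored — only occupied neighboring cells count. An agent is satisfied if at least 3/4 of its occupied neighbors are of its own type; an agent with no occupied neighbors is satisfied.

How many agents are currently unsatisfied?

Row 0: (0,0)B 1/1 satisfied · (0,1)B 1/2 not · (0,2)R 2/3 not · (0,3)R 4/4 satisfied · (0,4)R 4/4 satisfied · (0,5)R 2/2 satisfied
Row 1: (1,3)R 5/7 not · (1,4)R 4/6 not
Row 2: (2,0)R 1/1 satisfied · (2,2)R 2/4 not · (2,3)B 3/6 not · (2,4)B 4/6 not
Row 3: (3,1)R 4/5 satisfied · (3,3)B 4/6 not · (3,4)B 6/6 satisfied · (3,5)B 3/3 satisfied
Row 4: (4,0)B 0/2 not · (4,1)R 2/3 not · (4,2)R 3/5 not · (4,3)B 2/5 not · (4,5)B 2/4 not
Row 5: (5,3)R 2/3 not · (5,4)R 2/4 not · (5,5)R 1/2 not
Unsatisfied: (0,1), (0,2), (1,3), (1,4), (2,2), (2,3), (2,4), (3,3), (4,0), (4,1), (4,2), (4,3), (4,5), (5,3), (5,4), (5,5) — 16 in total.

16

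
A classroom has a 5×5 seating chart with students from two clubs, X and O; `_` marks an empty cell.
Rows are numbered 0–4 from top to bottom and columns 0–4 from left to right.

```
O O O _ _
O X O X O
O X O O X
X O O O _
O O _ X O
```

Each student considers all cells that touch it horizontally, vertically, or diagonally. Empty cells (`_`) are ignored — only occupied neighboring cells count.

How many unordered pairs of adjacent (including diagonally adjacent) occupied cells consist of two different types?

Scan each occupied cell's neighbors to the right and below (and the two forward diagonals) so each pair is counted once.
From row 0: 4 unlike of 10 pairs (running 4/10).
From row 1: 11 unlike of 17 pairs (running 15/27).
From row 2: 7 unlike of 15 pairs (running 22/42).
From row 3: 5 unlike of 11 pairs (running 27/53).
From row 4: 1 unlike of 2 pairs (running 28/55).
Total adjacent occupied pairs: 55; unlike-type pairs: 28.

28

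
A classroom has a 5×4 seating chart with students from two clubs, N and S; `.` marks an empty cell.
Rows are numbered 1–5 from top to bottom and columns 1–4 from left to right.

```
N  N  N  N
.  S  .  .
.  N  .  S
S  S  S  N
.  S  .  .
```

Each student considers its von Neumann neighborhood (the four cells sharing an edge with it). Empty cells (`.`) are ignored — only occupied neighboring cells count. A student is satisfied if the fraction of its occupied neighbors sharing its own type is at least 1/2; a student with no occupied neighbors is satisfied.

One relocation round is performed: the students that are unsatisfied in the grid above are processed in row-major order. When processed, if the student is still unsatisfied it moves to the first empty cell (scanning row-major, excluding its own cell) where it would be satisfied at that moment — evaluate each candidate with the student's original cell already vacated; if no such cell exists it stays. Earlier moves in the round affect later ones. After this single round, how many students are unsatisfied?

0

Initially unsatisfied (in order): (2,2), (3,2), (3,4), (4,4).
  (2,2) → (2,4).
  (3,2) → (2,1).
  (3,4): now satisfied by earlier moves; stays.
  (4,4) → (2,2).
Resulting grid:
N N N N
N N . S
. . . S
S S S .
. S . .
All satisfied now.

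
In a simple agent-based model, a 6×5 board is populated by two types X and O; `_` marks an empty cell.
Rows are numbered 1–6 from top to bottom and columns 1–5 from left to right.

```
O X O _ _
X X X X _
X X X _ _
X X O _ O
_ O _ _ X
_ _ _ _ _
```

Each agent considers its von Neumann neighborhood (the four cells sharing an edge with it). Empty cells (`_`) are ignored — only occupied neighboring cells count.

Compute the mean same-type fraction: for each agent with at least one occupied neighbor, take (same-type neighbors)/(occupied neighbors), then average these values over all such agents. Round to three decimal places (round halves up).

0.495

Row 1: (1,1)O 0/2 · (1,2)X 1/3 · (1,3)O 0/2
Row 2: (2,1)X 2/3 · (2,2)X 4/4 · (2,3)X 3/4 · (2,4)X 1/1
Row 3: (3,1)X 3/3 · (3,2)X 4/4 · (3,3)X 2/3
Row 4: (4,1)X 2/2 · (4,2)X 2/4 · (4,3)O 0/2 · (4,5)O 0/1
Row 5: (5,2)O 0/1 · (5,5)X 0/1
Sum over 16 agents: 0/2 + 1/3 + 0/2 + 2/3 + 4/4 + 3/4 + 1/1 + 3/3 + 4/4 + 2/3 + 2/2 + 2/4 + 0/2 + 0/1 + 0/1 + 0/1 = 95/12; mean = 95/12 ÷ 16 = 95/192 = 0.494791… → 0.495.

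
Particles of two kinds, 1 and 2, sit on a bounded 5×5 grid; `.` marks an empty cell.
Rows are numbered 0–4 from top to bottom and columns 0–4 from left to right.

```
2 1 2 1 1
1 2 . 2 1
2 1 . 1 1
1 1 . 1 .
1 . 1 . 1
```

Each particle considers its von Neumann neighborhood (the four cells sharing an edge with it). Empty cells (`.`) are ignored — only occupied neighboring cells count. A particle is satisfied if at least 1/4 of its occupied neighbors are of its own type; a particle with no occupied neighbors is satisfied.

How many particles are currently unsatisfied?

7

(0,0)2 0/2 not
(0,1)1 0/3 not
(0,2)2 0/2 not
(0,3)1 1/3 satisfied
(0,4)1 2/2 satisfied
(1,0)1 0/3 not
(1,1)2 0/3 not
(1,3)2 0/3 not
(1,4)1 2/3 satisfied
(2,0)2 0/3 not
(2,1)1 1/3 satisfied
(2,3)1 2/3 satisfied
(2,4)1 2/2 satisfied
(3,0)1 2/3 satisfied
(3,1)1 2/2 satisfied
(3,3)1 1/1 satisfied
(4,0)1 1/1 satisfied
(4,2)1 0/0 satisfied
(4,4)1 0/0 satisfied
Unsatisfied: (0,0), (0,1), (0,2), (1,0), (1,1), (1,3), (2,0) — 7 in total.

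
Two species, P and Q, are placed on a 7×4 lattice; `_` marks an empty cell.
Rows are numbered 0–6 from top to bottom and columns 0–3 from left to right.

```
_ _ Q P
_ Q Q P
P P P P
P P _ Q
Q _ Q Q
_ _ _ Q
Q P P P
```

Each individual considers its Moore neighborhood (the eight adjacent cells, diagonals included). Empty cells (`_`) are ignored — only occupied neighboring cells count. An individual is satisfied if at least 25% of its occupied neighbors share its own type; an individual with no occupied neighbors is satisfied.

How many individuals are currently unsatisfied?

Row 0: (0,2)Q 2/4 satisfied · (0,3)P 1/3 satisfied
Row 1: (1,1)Q 2/5 satisfied · (1,2)Q 2/7 satisfied · (1,3)P 3/5 satisfied
Row 2: (2,0)P 3/4 satisfied · (2,1)P 4/6 satisfied · (2,2)P 4/7 satisfied · (2,3)P 2/4 satisfied
Row 3: (3,0)P 3/4 satisfied · (3,1)P 4/6 satisfied · (3,3)Q 2/4 satisfied
Row 4: (4,0)Q 0/2 not · (4,2)Q 3/4 satisfied · (4,3)Q 3/3 satisfied
Row 5: (5,3)Q 2/4 satisfied
Row 6: (6,0)Q 0/1 not · (6,1)P 1/2 satisfied · (6,2)P 2/3 satisfied · (6,3)P 1/2 satisfied
Unsatisfied: (4,0), (6,0) — 2 in total.

2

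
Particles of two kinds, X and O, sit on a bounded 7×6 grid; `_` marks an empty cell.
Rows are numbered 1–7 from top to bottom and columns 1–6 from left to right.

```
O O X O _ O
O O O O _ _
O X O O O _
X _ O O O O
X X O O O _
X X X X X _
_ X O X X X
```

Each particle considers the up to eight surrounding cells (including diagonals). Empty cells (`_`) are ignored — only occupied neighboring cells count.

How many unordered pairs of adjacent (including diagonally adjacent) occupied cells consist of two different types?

Scan each occupied cell's neighbors to the right and below (and the two forward diagonals) so each pair is counted once.
Row 1: O(1,1)–O(1,2)= O(1,1)–O(2,1)= O(1,1)–O(2,2)= O(1,2)–X(1,3)≠ O(1,2)–O(2,2)= O(1,2)–O(2,3)= O(1,2)–O(2,1)= X(1,3)–O(1,4)≠ X(1,3)–O(2,3)≠ X(1,3)–O(2,4)≠ X(1,3)–O(2,2)≠ O(1,4)–O(2,4)= O(1,4)–O(2,3)=  → 5/13 unlike.
Row 2: O(2,1)–O(2,2)= O(2,1)–O(3,1)= O(2,1)–X(3,2)≠ O(2,2)–O(2,3)= O(2,2)–X(3,2)≠ O(2,2)–O(3,3)= O(2,2)–O(3,1)= O(2,3)–O(2,4)= O(2,3)–O(3,3)= O(2,3)–O(3,4)= O(2,3)–X(3,2)≠ O(2,4)–O(3,4)= O(2,4)–O(3,5)= O(2,4)–O(3,3)=  → 3/14 unlike.
Row 3: O(3,1)–X(3,2)≠ O(3,1)–X(4,1)≠ X(3,2)–O(3,3)≠ X(3,2)–O(4,3)≠ X(3,2)–X(4,1)= O(3,3)–O(3,4)= O(3,3)–O(4,3)= O(3,3)–O(4,4)= O(3,4)–O(3,5)= O(3,4)–O(4,4)= O(3,4)–O(4,5)= O(3,4)–O(4,3)= O(3,5)–O(4,5)= O(3,5)–O(4,6)= O(3,5)–O(4,4)=  → 4/15 unlike.
Row 4: X(4,1)–X(5,1)= X(4,1)–X(5,2)= O(4,3)–O(4,4)= O(4,3)–O(5,3)= O(4,3)–O(5,4)= O(4,3)–X(5,2)≠ O(4,4)–O(4,5)= O(4,4)–O(5,4)= O(4,4)–O(5,5)= O(4,4)–O(5,3)= O(4,5)–O(4,6)= O(4,5)–O(5,5)= O(4,5)–O(5,4)= O(4,6)–O(5,5)=  → 1/14 unlike.
Row 5: X(5,1)–X(5,2)= X(5,1)–X(6,1)= X(5,1)–X(6,2)= X(5,2)–O(5,3)≠ X(5,2)–X(6,2)= X(5,2)–X(6,3)= X(5,2)–X(6,1)= O(5,3)–O(5,4)= O(5,3)–X(6,3)≠ O(5,3)–X(6,4)≠ O(5,3)–X(6,2)≠ O(5,4)–O(5,5)= O(5,4)–X(6,4)≠ O(5,4)–X(6,5)≠ O(5,4)–X(6,3)≠ O(5,5)–X(6,5)≠ O(5,5)–X(6,4)≠  → 9/17 unlike.
Row 6: X(6,1)–X(6,2)= X(6,1)–X(7,2)= X(6,2)–X(6,3)= X(6,2)–X(7,2)= X(6,2)–O(7,3)≠ X(6,3)–X(6,4)= X(6,3)–O(7,3)≠ X(6,3)–X(7,4)= X(6,3)–X(7,2)= X(6,4)–X(6,5)= X(6,4)–X(7,4)= X(6,4)–X(7,5)= X(6,4)–O(7,3)≠ X(6,5)–X(7,5)= X(6,5)–X(7,6)= X(6,5)–X(7,4)=  → 3/16 unlike.
Row 7: X(7,2)–O(7,3)≠ O(7,3)–X(7,4)≠ X(7,4)–X(7,5)= X(7,5)–X(7,6)=  → 2/4 unlike.
Total adjacent occupied pairs: 93; unlike-type pairs: 27.

27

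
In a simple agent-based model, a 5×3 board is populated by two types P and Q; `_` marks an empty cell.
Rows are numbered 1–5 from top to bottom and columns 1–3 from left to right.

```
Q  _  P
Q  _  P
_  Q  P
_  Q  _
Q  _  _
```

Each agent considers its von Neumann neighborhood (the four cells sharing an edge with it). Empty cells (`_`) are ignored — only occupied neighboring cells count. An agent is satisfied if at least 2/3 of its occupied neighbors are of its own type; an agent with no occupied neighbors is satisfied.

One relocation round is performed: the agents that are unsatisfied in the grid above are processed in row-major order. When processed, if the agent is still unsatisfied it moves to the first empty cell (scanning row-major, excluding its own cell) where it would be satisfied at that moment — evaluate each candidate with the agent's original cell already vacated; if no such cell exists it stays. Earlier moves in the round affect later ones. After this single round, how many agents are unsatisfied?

Initially unsatisfied (in order): (3,2), (3,3).
  (3,2) → (3,1).
  (3,3): now satisfied by earlier moves; stays.
Resulting grid:
Q _ P
Q _ P
Q _ P
_ Q _
Q _ _
All satisfied now.

0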